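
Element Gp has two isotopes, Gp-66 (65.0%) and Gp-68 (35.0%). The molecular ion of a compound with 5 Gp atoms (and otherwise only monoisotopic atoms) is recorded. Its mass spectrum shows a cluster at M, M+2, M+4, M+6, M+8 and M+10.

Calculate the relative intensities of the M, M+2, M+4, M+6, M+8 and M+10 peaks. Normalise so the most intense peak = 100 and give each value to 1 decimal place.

34.5 : 92.9 : 100.0 : 53.8 : 14.5 : 1.6

Each Gp atom is independently Gp-66 (p = 0.650) or Gp-68 (q = 0.350); the cluster is the binomial expansion (p + q)^5.
P(M) = 0.650^5 = 0.116029
P(M+2) = 5 × 0.650^4 × 0.350^1 = 0.312386
P(M+4) = 10 × 0.650^3 × 0.350^2 = 0.336416
P(M+6) = 10 × 0.650^2 × 0.350^3 = 0.181147
P(M+8) = 5 × 0.650^1 × 0.350^4 = 0.048770
P(M+10) = 0.350^5 = 0.005252
The M+4 peak is largest (0.336416); scaling to 100 gives 34.5 : 92.9 : 100.0 : 53.8 : 14.5 : 1.6.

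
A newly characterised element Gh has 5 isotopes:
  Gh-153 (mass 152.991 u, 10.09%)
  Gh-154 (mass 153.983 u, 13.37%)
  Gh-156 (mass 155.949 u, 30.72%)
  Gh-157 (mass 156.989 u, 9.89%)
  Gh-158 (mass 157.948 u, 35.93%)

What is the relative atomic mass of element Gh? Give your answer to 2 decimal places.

Ar = Σ fᵢ·mᵢ = 0.1009 × 152.991 + 0.1337 × 153.983 + 0.3072 × 155.949 + 0.0989 × 156.989 + 0.3593 × 157.948
= 15.4368 + 20.5875 + 47.9075 + 15.5262 + 56.7507 = 156.2087 u

156.21 u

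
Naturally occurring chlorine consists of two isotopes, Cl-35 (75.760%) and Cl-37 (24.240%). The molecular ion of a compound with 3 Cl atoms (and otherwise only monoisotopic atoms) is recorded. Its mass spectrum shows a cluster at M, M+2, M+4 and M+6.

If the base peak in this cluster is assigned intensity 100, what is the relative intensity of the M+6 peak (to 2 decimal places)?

(0.75760 + 0.24240)^3 gives M 0.4348, M+2 0.4174, M+4 0.1335, M+6 0.0142; the largest is M.
P(M) = C(3,0) × 0.75760^3 × 0.24240^0 = 1 × 0.4348304 × 1.0000 = 0.434830 (base)
P(M+6) = C(3,3) × 0.75760^0 × 0.24240^3 = 1 × 1.0000 × 0.01424288 = 0.014243
Relative intensity = 0.014243 / 0.434830 × 100 = 3.28

3.28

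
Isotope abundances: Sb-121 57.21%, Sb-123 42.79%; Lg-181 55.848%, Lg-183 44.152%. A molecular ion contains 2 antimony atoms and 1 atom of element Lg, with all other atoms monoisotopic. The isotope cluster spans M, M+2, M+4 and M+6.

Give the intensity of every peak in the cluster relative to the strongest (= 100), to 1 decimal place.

43.7 : 100.0 : 76.2 : 19.3

Antimony pattern (n=2): 0.32729841 : 0.48960318 : 0.18309841
Element Lg pattern (n=1): 0.55848 : 0.44152
Convolve the two distributions (both contribute in 2-u steps):
  M: 0.32729841×0.55848 = 0.182790
  M+2: 0.32729841×0.44152 + 0.48960318×0.55848 = 0.417942
  M+4: 0.48960318×0.44152 + 0.18309841×0.55848 = 0.318426
  M+6: 0.18309841×0.44152 = 0.080842
Scale to base peak (0.417942) = 100: 43.7 : 100.0 : 76.2 : 19.3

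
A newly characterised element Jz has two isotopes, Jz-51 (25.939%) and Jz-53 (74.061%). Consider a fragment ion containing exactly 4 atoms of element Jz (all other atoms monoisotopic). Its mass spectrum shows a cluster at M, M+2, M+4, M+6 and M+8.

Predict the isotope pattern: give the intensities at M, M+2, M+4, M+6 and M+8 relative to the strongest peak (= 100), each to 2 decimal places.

1.07 : 12.27 : 52.54 : 100.00 : 71.38

The 4 Jz atoms are independent, so intensities follow the terms of (0.25939 + 0.74061)^4.
P(M) = 0.25939^4 = 0.004527
P(M+2) = 4 × 0.25939^3 × 0.74061^1 = 0.051702
P(M+4) = 6 × 0.25939^2 × 0.74061^2 = 0.221430
P(M+6) = 4 × 0.25939^1 × 0.74061^3 = 0.421485
P(M+8) = 0.74061^4 = 0.300856
The M+6 peak is largest (0.421485); scaling to 100 gives 1.07 : 12.27 : 52.54 : 100.00 : 71.38.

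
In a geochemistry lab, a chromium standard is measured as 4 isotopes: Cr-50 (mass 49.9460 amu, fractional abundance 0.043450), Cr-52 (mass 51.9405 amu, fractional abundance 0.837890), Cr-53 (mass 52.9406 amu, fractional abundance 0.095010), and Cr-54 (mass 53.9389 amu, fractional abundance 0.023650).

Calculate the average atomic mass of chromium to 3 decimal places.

51.996 amu

Ar = Σ fᵢ·mᵢ = 0.043450 × 49.9460 + 0.837890 × 51.9405 + 0.095010 × 52.9406 + 0.023650 × 53.9389
= 2.17015 + 43.52043 + 5.02989 + 1.27565 = 51.99612 amu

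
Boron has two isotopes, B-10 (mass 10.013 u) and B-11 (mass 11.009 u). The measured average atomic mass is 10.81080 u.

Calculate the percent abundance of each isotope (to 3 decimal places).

Let x be the fractional abundance of B-10; then B-11 has abundance 1 − x.
10.013·x + 11.009·(1 − x) = 10.81080
(10.013 − 11.009)·x = 10.81080 − 11.009
x = -0.19820 / -0.996 = 0.19900 → 19.900% B-10, 80.100% B-11.

B-10: 19.900%, B-11: 80.100%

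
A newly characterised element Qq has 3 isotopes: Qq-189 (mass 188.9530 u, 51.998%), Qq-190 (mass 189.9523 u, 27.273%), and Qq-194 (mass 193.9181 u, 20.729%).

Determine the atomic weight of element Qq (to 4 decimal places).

Ar = Σ fᵢ·mᵢ = 0.51998 × 188.9530 + 0.27273 × 189.9523 + 0.20729 × 193.9181
= 98.25178 + 51.80569 + 40.19728 = 190.25475 u

190.2548 u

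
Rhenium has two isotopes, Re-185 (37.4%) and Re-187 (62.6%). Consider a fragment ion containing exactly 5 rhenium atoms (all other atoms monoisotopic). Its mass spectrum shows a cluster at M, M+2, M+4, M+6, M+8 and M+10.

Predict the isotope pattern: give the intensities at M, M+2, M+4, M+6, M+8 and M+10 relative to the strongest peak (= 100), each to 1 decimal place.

2.1 : 17.8 : 59.7 : 100.0 : 83.7 : 28.0

Expanding (0.374 + 0.626)^5:
P(M) = 0.374^5 = 0.007317
P(M+2) = 5 × 0.374^4 × 0.626^1 = 0.061239
P(M+4) = 10 × 0.374^3 × 0.626^2 = 0.205005
P(M+6) = 10 × 0.374^2 × 0.626^3 = 0.343136
P(M+8) = 5 × 0.374^1 × 0.626^4 = 0.287170
P(M+10) = 0.626^5 = 0.096133
The M+6 peak is largest (0.343136); scaling to 100 gives 2.1 : 17.8 : 59.7 : 100.0 : 83.7 : 28.0.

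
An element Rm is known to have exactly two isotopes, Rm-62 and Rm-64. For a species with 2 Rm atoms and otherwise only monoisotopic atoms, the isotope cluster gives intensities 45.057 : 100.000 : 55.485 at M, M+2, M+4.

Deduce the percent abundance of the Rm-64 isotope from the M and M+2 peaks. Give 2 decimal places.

If p is the fraction of Rm that is Rm-62, then I(M+2)/I(M) = [C(2,1)·p^1·(1−p)] / p^2 = 2·(1−p)/p = 100.000/45.057 = 2.2194
(1−p)/p = 2.2194/2 = 1.1097  ⇒  p = 1/(1 + 1.1097) = 0.4740
Rm-62: 47.40%, Rm-64: 52.60%.

52.60%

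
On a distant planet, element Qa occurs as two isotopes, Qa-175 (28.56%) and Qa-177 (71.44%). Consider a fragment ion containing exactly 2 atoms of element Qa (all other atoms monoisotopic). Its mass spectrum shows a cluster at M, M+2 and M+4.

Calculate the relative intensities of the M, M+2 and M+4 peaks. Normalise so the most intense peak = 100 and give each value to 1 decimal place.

The 2 Qa atoms are independent, so intensities follow the terms of (0.2856 + 0.7144)^2.
P(M) = 0.2856^2 = 0.081567
P(M+2) = 2 × 0.2856^1 × 0.7144^1 = 0.408065
P(M+4) = 0.7144^2 = 0.510367
The M+4 peak is largest (0.510367); scaling to 100 gives 16.0 : 80.0 : 100.0.

16.0 : 80.0 : 100.0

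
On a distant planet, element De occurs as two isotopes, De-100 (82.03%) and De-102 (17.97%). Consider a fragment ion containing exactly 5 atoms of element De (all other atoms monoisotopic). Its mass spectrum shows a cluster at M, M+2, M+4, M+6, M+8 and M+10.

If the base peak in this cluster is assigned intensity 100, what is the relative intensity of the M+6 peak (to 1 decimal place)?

9.6

(0.8203 + 0.1797)^5 gives M 0.3714, M+2 0.4068, M+4 0.1782, M+6 0.0390, M+8 0.0043, M+10 0.0002; the largest is M+2.
P(M+2) = C(5,1) × 0.8203^4 × 0.1797^1 = 5 × 0.45278376 × 0.1797 = 0.406826 (base)
P(M+6) = C(5,3) × 0.8203^2 × 0.1797^3 = 10 × 0.67289209 × 0.00580289 = 0.039047
Relative intensity = 0.039047 / 0.406826 × 100 = 9.6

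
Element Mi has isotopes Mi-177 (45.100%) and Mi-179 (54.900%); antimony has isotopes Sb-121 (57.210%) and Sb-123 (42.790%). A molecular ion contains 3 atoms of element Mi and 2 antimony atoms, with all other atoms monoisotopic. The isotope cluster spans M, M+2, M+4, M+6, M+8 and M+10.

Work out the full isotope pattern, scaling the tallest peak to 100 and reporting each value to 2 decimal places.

9.53 : 49.04 : 99.72 : 100.00 : 49.40 : 9.61

Element Mi pattern (n=3): 0.09173385 : 0.33500145 : 0.40779555 : 0.16546915
Antimony pattern (n=2): 0.32729841 : 0.48960318 : 0.18309841
Convolve the two distributions (both contribute in 2-u steps):
  M: 0.09173385×0.32729841 = 0.030024
  M+2: 0.09173385×0.48960318 + 0.33500145×0.32729841 = 0.154559
  M+4: 0.09173385×0.18309841 + 0.33500145×0.48960318 + 0.40779555×0.32729841 = 0.314285
  M+6: 0.33500145×0.18309841 + 0.40779555×0.48960318 + 0.16546915×0.32729841 = 0.315154
  M+8: 0.40779555×0.18309841 + 0.16546915×0.48960318 = 0.155681
  M+10: 0.16546915×0.18309841 = 0.030297
Scale to base peak (0.315154) = 100: 9.53 : 49.04 : 99.72 : 100.00 : 49.40 : 9.61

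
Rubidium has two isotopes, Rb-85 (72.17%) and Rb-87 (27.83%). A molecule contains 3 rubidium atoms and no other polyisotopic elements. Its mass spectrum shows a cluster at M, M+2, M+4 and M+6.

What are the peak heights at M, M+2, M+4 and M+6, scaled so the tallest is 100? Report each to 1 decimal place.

86.4 : 100.0 : 38.6 : 5.0

Each Rb atom is independently Rb-85 (p = 0.7217) or Rb-87 (q = 0.2783); the cluster is the binomial expansion (p + q)^3.
P(M) = 0.7217^3 = 0.375898
P(M+2) = 3 × 0.7217^2 × 0.2783^1 = 0.434858
P(M+4) = 3 × 0.7217^1 × 0.2783^2 = 0.167689
P(M+6) = 0.2783^3 = 0.021555
The M+2 peak is largest (0.434858); scaling to 100 gives 86.4 : 100.0 : 38.6 : 5.0.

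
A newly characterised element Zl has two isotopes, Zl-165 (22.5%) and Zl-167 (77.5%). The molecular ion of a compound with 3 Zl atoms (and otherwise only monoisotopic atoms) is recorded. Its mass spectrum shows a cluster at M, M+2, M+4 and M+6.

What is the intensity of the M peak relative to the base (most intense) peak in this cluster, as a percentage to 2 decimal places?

2.45%

(0.225 + 0.775)^3 gives M 0.0114, M+2 0.1177, M+4 0.4054, M+6 0.4655; the largest is M+6.
P(M+6) = C(3,3) × 0.225^0 × 0.775^3 = 1 × 1.0000 × 0.46548438 = 0.465484 (base)
P(M) = C(3,0) × 0.225^3 × 0.775^0 = 1 × 0.01139063 × 1.0000 = 0.011391
Relative intensity = 0.011391 / 0.465484 × 100 = 2.45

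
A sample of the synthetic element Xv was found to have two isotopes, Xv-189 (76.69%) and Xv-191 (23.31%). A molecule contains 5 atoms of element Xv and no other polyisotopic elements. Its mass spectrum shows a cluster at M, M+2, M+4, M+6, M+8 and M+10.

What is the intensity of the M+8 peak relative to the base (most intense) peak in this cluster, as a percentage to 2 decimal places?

2.81%

Term probabilities: M 0.2653, M+2 0.4032, M+4 0.2451, M+6 0.0745, M+8 0.0113, M+10 0.0007. Base peak = M+2.
P(M+2) = C(5,1) × 0.7669^4 × 0.2331^1 = 5 × 0.3459035 × 0.2331 = 0.403151 (base)
P(M+8) = C(5,4) × 0.7669^1 × 0.2331^4 = 5 × 0.7669 × 0.00295236 = 0.011321
Relative intensity = 0.011321 / 0.403151 × 100 = 2.81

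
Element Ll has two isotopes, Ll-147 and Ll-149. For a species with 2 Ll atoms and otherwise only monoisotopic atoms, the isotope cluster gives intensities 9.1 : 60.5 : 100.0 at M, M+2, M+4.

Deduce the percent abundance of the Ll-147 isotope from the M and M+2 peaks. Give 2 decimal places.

Let p = fractional abundance of Ll-147. I(M+2)/I(M) = [C(2,1)·p^1·(1−p)] / p^2 = 2·(1−p)/p = 60.5/9.1 = 6.6484
(1−p)/p = 6.6484/2 = 3.3242  ⇒  p = 1/(1 + 3.3242) = 0.2313
Ll-147: 23.13%, Ll-149: 76.87%.

23.13%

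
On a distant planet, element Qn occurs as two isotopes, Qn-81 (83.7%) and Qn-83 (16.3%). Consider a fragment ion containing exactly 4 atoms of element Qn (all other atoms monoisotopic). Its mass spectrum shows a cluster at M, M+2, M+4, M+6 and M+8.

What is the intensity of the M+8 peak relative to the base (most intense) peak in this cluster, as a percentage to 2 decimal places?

0.14%

Binomial terms of (0.837 + 0.163)^4: M 0.4908, M+2 0.3823, M+4 0.1117, M+6 0.0145, M+8 0.0007 → M is the base peak.
P(M) = C(4,0) × 0.837^4 × 0.163^0 = 1 × 0.49079692 × 1.0000 = 0.490797 (base)
P(M+8) = C(4,4) × 0.837^0 × 0.163^4 = 1 × 1.0000 × 0.00070591 = 0.000706
Relative intensity = 0.000706 / 0.490797 × 100 = 0.14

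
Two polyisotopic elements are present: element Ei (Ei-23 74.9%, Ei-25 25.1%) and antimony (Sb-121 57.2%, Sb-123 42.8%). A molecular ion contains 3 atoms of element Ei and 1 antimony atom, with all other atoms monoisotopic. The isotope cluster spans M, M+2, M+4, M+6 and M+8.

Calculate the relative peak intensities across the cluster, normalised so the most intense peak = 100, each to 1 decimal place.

Element Ei pattern (n=3): 0.42018975 : 0.42243375 : 0.14156325 : 0.01581325
Antimony pattern (n=1): 0.5720 : 0.4280
Convolve the two distributions (both contribute in 2-u steps):
  M: 0.42018975×0.5720 = 0.240349
  M+2: 0.42018975×0.4280 + 0.42243375×0.5720 = 0.421473
  M+4: 0.42243375×0.4280 + 0.14156325×0.5720 = 0.261776
  M+6: 0.14156325×0.4280 + 0.01581325×0.5720 = 0.069634
  M+8: 0.01581325×0.4280 = 0.006768
Scale to base peak (0.421473) = 100: 57.0 : 100.0 : 62.1 : 16.5 : 1.6

57.0 : 100.0 : 62.1 : 16.5 : 1.6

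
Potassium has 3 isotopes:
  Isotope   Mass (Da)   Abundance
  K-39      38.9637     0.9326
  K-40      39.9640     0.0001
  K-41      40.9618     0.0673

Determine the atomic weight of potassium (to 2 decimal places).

The abundance-weighted mean is 0.9326 × 38.9637 + 0.0001 × 39.9640 + 0.0673 × 40.9618
= 36.33755 + 0.00400 + 2.75673 = 39.09828 Da

39.10 Da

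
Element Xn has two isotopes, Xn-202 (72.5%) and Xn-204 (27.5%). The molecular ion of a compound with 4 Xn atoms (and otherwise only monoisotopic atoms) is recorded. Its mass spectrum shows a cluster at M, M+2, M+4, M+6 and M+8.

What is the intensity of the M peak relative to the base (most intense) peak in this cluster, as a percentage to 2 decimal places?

65.91%

(0.725 + 0.275)^4 gives M 0.2763, M+2 0.4192, M+4 0.2385, M+6 0.0603, M+8 0.0057; the largest is M+2.
P(M+2) = C(4,1) × 0.725^3 × 0.275^1 = 4 × 0.38107812 × 0.2750 = 0.419186 (base)
P(M) = C(4,0) × 0.725^4 × 0.275^0 = 1 × 0.27628164 × 1.0000 = 0.276282
Relative intensity = 0.276282 / 0.419186 × 100 = 65.91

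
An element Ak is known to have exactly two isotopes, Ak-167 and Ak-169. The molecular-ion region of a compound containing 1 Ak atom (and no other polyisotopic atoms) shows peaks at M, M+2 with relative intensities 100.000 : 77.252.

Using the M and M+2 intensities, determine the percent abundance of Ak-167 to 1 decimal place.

56.4%

Let p = fractional abundance of Ak-167. I(M+2)/I(M) = [C(1,1)·p^0·(1−p)] / p^1 = 1·(1−p)/p = 77.252/100.000 = 0.7725
(1−p)/p = 0.7725/1 = 0.7725  ⇒  p = 1/(1 + 0.7725) = 0.5642
Ak-167: 56.4%, Ak-169: 43.6%.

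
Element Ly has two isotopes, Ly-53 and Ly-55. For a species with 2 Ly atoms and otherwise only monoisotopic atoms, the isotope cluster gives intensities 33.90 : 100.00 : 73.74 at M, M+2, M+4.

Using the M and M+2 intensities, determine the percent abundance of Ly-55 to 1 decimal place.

59.6%

Write p for the Ly-53 fraction. I(M+2)/I(M) = [C(2,1)·p^1·(1−p)] / p^2 = 2·(1−p)/p = 100.00/33.90 = 2.9499
(1−p)/p = 2.9499/2 = 1.4749  ⇒  p = 1/(1 + 1.4749) = 0.4041
Ly-53: 40.4%, Ly-55: 59.6%.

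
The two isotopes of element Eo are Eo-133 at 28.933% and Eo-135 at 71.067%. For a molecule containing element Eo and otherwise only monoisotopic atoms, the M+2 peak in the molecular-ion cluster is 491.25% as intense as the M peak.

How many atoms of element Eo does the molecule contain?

The M+2/M ratio from n Eo atoms is n · q/p = n · 0.71067/0.28933.
n = 4.9125 × 0.28933/0.71067 = 2.00 ≈ 2

2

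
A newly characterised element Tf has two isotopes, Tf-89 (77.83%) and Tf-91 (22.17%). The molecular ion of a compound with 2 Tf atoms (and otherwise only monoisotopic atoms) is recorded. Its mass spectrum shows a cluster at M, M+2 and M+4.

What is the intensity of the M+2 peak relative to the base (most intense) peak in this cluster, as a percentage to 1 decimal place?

57.0%

Binomial terms of (0.7783 + 0.2217)^2: M 0.6058, M+2 0.3451, M+4 0.0492 → M is the base peak.
P(M) = C(2,0) × 0.7783^2 × 0.2217^0 = 1 × 0.60575089 × 1.0000 = 0.605751 (base)
P(M+2) = C(2,1) × 0.7783^1 × 0.2217^1 = 2 × 0.7783 × 0.2217 = 0.345098
Relative intensity = 0.345098 / 0.605751 × 100 = 57.0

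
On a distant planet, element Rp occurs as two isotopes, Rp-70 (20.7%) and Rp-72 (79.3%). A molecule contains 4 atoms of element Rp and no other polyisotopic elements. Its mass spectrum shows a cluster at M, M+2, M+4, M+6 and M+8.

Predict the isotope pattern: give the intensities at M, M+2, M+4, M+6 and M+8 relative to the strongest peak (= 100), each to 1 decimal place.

Expanding (0.207 + 0.793)^4:
P(M) = 0.207^4 = 0.001836
P(M+2) = 4 × 0.207^3 × 0.793^1 = 0.028135
P(M+4) = 6 × 0.207^2 × 0.793^2 = 0.161673
P(M+6) = 4 × 0.207^1 × 0.793^3 = 0.412905
P(M+8) = 0.793^4 = 0.395451
The M+6 peak is largest (0.412905); scaling to 100 gives 0.4 : 6.8 : 39.2 : 100.0 : 95.8.

0.4 : 6.8 : 39.2 : 100.0 : 95.8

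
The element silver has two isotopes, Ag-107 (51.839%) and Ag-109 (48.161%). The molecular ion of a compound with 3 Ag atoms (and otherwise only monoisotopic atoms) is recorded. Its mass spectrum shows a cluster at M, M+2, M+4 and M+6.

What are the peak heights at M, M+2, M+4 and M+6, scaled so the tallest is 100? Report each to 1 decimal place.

35.9 : 100.0 : 92.9 : 28.8

Expanding (0.51839 + 0.48161)^3:
P(M) = 0.51839^3 = 0.139306
P(M+2) = 3 × 0.51839^2 × 0.48161^1 = 0.388267
P(M+4) = 3 × 0.51839^1 × 0.48161^2 = 0.360719
P(M+6) = 0.48161^3 = 0.111709
The M+2 peak is largest (0.388267); scaling to 100 gives 35.9 : 100.0 : 92.9 : 28.8.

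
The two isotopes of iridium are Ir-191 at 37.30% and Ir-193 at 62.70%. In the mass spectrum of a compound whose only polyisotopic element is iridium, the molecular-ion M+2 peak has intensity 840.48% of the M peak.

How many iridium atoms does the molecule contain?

For n independent Ir atoms, I(M+2)/I(M) = n · (abundance Ir-193) / (abundance Ir-191) = n · 0.6270/0.3730.
n = 8.4048 × 0.3730/0.6270 = 5.00 ≈ 5

5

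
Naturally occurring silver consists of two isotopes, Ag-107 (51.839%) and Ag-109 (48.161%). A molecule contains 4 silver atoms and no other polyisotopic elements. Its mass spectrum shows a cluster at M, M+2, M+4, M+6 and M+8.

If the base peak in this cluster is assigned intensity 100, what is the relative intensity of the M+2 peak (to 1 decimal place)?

71.8

Binomial terms of (0.51839 + 0.48161)^4: M 0.0722, M+2 0.2684, M+4 0.3740, M+6 0.2316, M+8 0.0538 → M+4 is the base peak.
P(M+4) = C(4,2) × 0.51839^2 × 0.48161^2 = 6 × 0.26872819 × 0.23194819 = 0.373986 (base)
P(M+2) = C(4,1) × 0.51839^3 × 0.48161^1 = 4 × 0.13930601 × 0.48161 = 0.268365
Relative intensity = 0.268365 / 0.373986 × 100 = 71.8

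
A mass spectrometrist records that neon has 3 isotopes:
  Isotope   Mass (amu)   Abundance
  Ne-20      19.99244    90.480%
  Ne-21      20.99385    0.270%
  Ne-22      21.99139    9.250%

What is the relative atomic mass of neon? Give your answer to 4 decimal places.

Average mass = Σ (abundance × isotope mass) = 0.90480 × 19.99244 + 0.00270 × 20.99385 + 0.09250 × 21.99139
= 18.089160 + 0.056683 + 2.034204 = 20.180047 amu

20.1800 amu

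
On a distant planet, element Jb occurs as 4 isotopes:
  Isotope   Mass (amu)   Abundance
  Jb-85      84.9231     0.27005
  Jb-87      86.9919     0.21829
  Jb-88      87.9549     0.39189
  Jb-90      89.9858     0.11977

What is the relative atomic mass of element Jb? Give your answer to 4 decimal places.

87.1692 amu

Ar = Σ fᵢ·mᵢ = 0.27005 × 84.9231 + 0.21829 × 86.9919 + 0.39189 × 87.9549 + 0.11977 × 89.9858
= 22.93348 + 18.98946 + 34.46865 + 10.77760 = 87.16919 amu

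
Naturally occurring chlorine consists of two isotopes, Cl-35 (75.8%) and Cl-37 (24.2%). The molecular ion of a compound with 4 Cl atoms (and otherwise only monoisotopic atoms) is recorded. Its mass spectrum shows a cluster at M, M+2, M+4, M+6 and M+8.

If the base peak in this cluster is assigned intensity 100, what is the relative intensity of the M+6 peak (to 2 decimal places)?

10.19

(0.758 + 0.242)^4 gives M 0.3301, M+2 0.4216, M+4 0.2019, M+6 0.0430, M+8 0.0034; the largest is M+2.
P(M+2) = C(4,1) × 0.758^3 × 0.242^1 = 4 × 0.43551951 × 0.2420 = 0.421583 (base)
P(M+6) = C(4,3) × 0.758^1 × 0.242^3 = 4 × 0.7580 × 0.01417249 = 0.042971
Relative intensity = 0.042971 / 0.421583 × 100 = 10.19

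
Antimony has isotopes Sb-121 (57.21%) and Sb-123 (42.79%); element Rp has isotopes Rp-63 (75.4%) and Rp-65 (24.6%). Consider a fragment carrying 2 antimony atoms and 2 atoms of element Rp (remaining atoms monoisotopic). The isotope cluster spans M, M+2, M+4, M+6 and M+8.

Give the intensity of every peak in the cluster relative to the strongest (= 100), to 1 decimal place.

Antimony pattern (n=2): 0.32729841 : 0.48960318 : 0.18309841
Element Rp pattern (n=2): 0.568516 : 0.370968 : 0.060516
Convolve the two distributions (both contribute in 2-u steps):
  M: 0.32729841×0.568516 = 0.186074
  M+2: 0.32729841×0.370968 + 0.48960318×0.568516 = 0.399764
  M+4: 0.32729841×0.060516 + 0.48960318×0.370968 + 0.18309841×0.568516 = 0.305528
  M+6: 0.48960318×0.060516 + 0.18309841×0.370968 = 0.097552
  M+8: 0.18309841×0.060516 = 0.011080
Scale to base peak (0.399764) = 100: 46.5 : 100.0 : 76.4 : 24.4 : 2.8

46.5 : 100.0 : 76.4 : 24.4 : 2.8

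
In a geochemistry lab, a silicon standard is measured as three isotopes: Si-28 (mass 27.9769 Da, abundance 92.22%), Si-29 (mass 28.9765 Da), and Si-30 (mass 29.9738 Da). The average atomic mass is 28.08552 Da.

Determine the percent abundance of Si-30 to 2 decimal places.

The remaining 7.78% is split between Si-29 (fraction x) and Si-30 (fraction 0.0778 − x).
Substituting: 28.9765x + 29.9738(0.0778 − x) = 2.28522282
(28.9765 − 29.9738)x = -0.04673882  ⇒  x = 0.04687, y = 0.03093
Si-29: 4.69%, Si-30: 3.09%.

3.09%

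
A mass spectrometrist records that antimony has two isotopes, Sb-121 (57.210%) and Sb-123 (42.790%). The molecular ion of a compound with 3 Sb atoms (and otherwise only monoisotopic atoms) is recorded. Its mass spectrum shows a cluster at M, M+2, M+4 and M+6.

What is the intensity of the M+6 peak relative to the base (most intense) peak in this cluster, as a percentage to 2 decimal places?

(0.57210 + 0.42790)^3 gives M 0.1872, M+2 0.4202, M+4 0.3143, M+6 0.0783; the largest is M+2.
P(M+2) = C(3,1) × 0.57210^2 × 0.42790^1 = 3 × 0.32729841 × 0.4279 = 0.420153 (base)
P(M+6) = C(3,3) × 0.57210^0 × 0.42790^3 = 1 × 1.0000 × 0.07834781 = 0.078348
Relative intensity = 0.078348 / 0.420153 × 100 = 18.65

18.65%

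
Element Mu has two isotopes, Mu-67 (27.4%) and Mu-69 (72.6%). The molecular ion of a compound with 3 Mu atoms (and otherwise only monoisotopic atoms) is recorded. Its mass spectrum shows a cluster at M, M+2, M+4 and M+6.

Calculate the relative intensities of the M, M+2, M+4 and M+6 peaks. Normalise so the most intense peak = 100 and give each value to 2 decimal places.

Expanding (0.274 + 0.726)^3:
P(M) = 0.274^3 = 0.020571
P(M+2) = 3 × 0.274^2 × 0.726^1 = 0.163516
P(M+4) = 3 × 0.274^1 × 0.726^2 = 0.433256
P(M+6) = 0.726^3 = 0.382657
The M+4 peak is largest (0.433256); scaling to 100 gives 4.75 : 37.74 : 100.00 : 88.32.

4.75 : 37.74 : 100.00 : 88.32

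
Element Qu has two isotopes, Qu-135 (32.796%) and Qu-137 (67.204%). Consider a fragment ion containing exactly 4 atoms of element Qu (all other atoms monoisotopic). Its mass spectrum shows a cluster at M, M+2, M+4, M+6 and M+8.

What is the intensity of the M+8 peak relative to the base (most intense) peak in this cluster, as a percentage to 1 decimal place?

(0.32796 + 0.67204)^4 gives M 0.0116, M+2 0.0948, M+4 0.2915, M+6 0.3982, M+8 0.2040; the largest is M+6.
P(M+6) = C(4,3) × 0.32796^1 × 0.67204^3 = 4 × 0.32796 × 0.30351864 = 0.398168 (base)
P(M+8) = C(4,4) × 0.32796^0 × 0.67204^4 = 1 × 1.0000 × 0.20397667 = 0.203977
Relative intensity = 0.203977 / 0.398168 × 100 = 51.2

51.2%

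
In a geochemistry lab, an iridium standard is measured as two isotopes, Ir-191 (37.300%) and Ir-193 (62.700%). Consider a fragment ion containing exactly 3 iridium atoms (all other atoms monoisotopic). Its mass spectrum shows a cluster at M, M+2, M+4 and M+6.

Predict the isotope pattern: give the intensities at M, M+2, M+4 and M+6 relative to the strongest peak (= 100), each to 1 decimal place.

The 3 Ir atoms are independent, so intensities follow the terms of (0.37300 + 0.62700)^3.
P(M) = 0.37300^3 = 0.051895
P(M+2) = 3 × 0.37300^2 × 0.62700^1 = 0.261702
P(M+4) = 3 × 0.37300^1 × 0.62700^2 = 0.439911
P(M+6) = 0.62700^3 = 0.246492
The M+4 peak is largest (0.439911); scaling to 100 gives 11.8 : 59.5 : 100.0 : 56.0.

11.8 : 59.5 : 100.0 : 56.0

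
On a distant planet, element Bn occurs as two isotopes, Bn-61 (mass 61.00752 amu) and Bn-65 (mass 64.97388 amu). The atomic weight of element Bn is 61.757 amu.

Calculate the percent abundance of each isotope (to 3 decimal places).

Bn-61: 81.104%, Bn-65: 18.896%

With x = fraction of Bn-61 (so Bn-65 is 1 − x):
61.00752·x + 64.97388·(1 − x) = 61.757
(61.00752 − 64.97388)·x = 61.757 − 64.97388
x = -3.21688 / -3.96636 = 0.81104 → 81.104% Bn-61, 18.896% Bn-65.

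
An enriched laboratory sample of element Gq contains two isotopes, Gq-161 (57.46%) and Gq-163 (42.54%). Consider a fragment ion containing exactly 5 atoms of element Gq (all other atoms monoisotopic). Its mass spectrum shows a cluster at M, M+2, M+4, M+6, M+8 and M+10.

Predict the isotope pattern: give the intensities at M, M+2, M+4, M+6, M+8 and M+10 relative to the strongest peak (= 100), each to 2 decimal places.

18.24 : 67.54 : 100.00 : 74.03 : 27.41 : 4.06

The 5 Gq atoms are independent, so intensities follow the terms of (0.5746 + 0.4254)^5.
P(M) = 0.5746^5 = 0.062637
P(M+2) = 5 × 0.5746^4 × 0.4254^1 = 0.231862
P(M+4) = 10 × 0.5746^3 × 0.4254^2 = 0.343314
P(M+6) = 10 × 0.5746^2 × 0.4254^3 = 0.254170
P(M+8) = 5 × 0.5746^1 × 0.4254^4 = 0.094086
P(M+10) = 0.4254^5 = 0.013931
The M+4 peak is largest (0.343314); scaling to 100 gives 18.24 : 67.54 : 100.00 : 74.03 : 27.41 : 4.06.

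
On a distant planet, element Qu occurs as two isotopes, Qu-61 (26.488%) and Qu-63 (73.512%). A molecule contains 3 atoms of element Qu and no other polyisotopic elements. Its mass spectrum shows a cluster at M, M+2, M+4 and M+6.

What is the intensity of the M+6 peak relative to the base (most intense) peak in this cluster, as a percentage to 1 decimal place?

92.5%

Term probabilities: M 0.0186, M+2 0.1547, M+4 0.4294, M+6 0.3973. Base peak = M+4.
P(M+4) = C(3,2) × 0.26488^1 × 0.73512^2 = 3 × 0.26488 × 0.54040141 = 0.429425 (base)
P(M+6) = C(3,3) × 0.26488^0 × 0.73512^3 = 1 × 1.0000 × 0.39725989 = 0.397260
Relative intensity = 0.397260 / 0.429425 × 100 = 92.5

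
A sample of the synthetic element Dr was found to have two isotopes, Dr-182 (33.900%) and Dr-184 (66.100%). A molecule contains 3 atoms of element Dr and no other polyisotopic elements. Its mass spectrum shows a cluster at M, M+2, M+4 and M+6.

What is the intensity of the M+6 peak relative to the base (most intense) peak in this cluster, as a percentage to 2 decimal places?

65.00%

Term probabilities: M 0.0390, M+2 0.2279, M+4 0.4443, M+6 0.2888. Base peak = M+4.
P(M+4) = C(3,2) × 0.33900^1 × 0.66100^2 = 3 × 0.3390 × 0.436921 = 0.444349 (base)
P(M+6) = C(3,3) × 0.33900^0 × 0.66100^3 = 1 × 1.0000 × 0.28880478 = 0.288805
Relative intensity = 0.288805 / 0.444349 × 100 = 65.00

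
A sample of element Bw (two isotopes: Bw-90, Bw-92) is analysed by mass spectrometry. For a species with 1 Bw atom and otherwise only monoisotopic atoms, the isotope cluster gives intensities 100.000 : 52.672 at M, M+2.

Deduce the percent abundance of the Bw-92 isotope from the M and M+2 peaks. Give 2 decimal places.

Let p = fractional abundance of Bw-90. I(M+2)/I(M) = [C(1,1)·p^0·(1−p)] / p^1 = 1·(1−p)/p = 52.672/100.000 = 0.5267
(1−p)/p = 0.5267/1 = 0.5267  ⇒  p = 1/(1 + 0.5267) = 0.6550
Bw-90: 65.50%, Bw-92: 34.50%.

34.50%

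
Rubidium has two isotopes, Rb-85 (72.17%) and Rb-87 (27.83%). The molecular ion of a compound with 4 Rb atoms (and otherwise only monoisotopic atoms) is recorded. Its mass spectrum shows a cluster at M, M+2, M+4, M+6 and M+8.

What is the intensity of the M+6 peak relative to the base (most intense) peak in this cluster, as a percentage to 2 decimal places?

14.87%

Term probabilities: M 0.2713, M+2 0.4184, M+4 0.2420, M+6 0.0622, M+8 0.0060. Base peak = M+2.
P(M+2) = C(4,1) × 0.7217^3 × 0.2783^1 = 4 × 0.37589809 × 0.2783 = 0.418450 (base)
P(M+6) = C(4,3) × 0.7217^1 × 0.2783^3 = 4 × 0.7217 × 0.02155458 = 0.062224
Relative intensity = 0.062224 / 0.418450 × 100 = 14.87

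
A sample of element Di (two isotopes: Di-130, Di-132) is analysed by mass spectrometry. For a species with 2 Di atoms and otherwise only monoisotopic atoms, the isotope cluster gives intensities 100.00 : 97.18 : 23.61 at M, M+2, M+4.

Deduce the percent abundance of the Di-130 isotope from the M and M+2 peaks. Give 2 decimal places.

If p is the fraction of Di that is Di-130, then I(M+2)/I(M) = [C(2,1)·p^1·(1−p)] / p^2 = 2·(1−p)/p = 97.18/100.00 = 0.9718
(1−p)/p = 0.9718/2 = 0.4859  ⇒  p = 1/(1 + 0.4859) = 0.6730
Di-130: 67.30%, Di-132: 32.70%.

67.30%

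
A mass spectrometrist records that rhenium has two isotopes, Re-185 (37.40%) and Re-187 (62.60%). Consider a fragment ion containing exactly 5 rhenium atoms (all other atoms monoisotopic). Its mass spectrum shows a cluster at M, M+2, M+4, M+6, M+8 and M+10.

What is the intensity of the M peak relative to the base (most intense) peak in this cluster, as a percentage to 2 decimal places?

Binomial terms of (0.3740 + 0.6260)^5: M 0.0073, M+2 0.0612, M+4 0.2050, M+6 0.3431, M+8 0.2872, M+10 0.0961 → M+6 is the base peak.
P(M+6) = C(5,3) × 0.3740^2 × 0.6260^3 = 10 × 0.139876 × 0.24531438 = 0.343136 (base)
P(M) = C(5,0) × 0.3740^5 × 0.6260^0 = 1 × 0.00731742 × 1.0000 = 0.007317
Relative intensity = 0.007317 / 0.343136 × 100 = 2.13

2.13%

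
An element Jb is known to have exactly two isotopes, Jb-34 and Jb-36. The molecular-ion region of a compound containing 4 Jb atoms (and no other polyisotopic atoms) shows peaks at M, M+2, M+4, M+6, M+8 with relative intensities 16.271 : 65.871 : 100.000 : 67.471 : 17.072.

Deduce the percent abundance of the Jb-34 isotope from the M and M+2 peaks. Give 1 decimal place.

49.7%

Write p for the Jb-34 fraction. I(M+2)/I(M) = [C(4,1)·p^3·(1−p)] / p^4 = 4·(1−p)/p = 65.871/16.271 = 4.0484
(1−p)/p = 4.0484/4 = 1.0121  ⇒  p = 1/(1 + 1.0121) = 0.4970
Jb-34: 49.7%, Jb-36: 50.3%.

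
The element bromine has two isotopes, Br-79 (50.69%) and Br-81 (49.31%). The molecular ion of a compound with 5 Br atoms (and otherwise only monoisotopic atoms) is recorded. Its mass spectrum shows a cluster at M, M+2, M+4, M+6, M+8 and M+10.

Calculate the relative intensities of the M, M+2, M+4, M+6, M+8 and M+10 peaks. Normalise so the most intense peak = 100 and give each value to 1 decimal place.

10.6 : 51.4 : 100.0 : 97.3 : 47.3 : 9.2

Expanding (0.5069 + 0.4931)^5:
P(M) = 0.5069^5 = 0.033467
P(M+2) = 5 × 0.5069^4 × 0.4931^1 = 0.162777
P(M+4) = 10 × 0.5069^3 × 0.4931^2 = 0.316692
P(M+6) = 10 × 0.5069^2 × 0.4931^3 = 0.308070
P(M+8) = 5 × 0.5069^1 × 0.4931^4 = 0.149842
P(M+10) = 0.4931^5 = 0.029152
The M+4 peak is largest (0.316692); scaling to 100 gives 10.6 : 51.4 : 100.0 : 97.3 : 47.3 : 9.2.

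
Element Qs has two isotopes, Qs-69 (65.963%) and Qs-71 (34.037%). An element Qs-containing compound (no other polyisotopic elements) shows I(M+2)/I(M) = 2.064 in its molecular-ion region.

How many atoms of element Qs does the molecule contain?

With n Qs atoms, P(M+2)/P(M) = C(n,1)·p^(n−1)q / p^n = n·q/p = n · 0.34037/0.65963.
n = 2.064 × 0.65963/0.34037 = 4.00 ≈ 4

4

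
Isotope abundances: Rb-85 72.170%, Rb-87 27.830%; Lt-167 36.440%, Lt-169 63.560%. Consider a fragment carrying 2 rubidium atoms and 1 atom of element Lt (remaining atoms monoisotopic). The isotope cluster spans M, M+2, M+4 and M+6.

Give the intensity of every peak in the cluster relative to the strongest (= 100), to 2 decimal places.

Rubidium pattern (n=2): 0.52085089 : 0.40169822 : 0.07745089
Element Lt pattern (n=1): 0.3644 : 0.6356
Convolve the two distributions (both contribute in 2-u steps):
  M: 0.52085089×0.3644 = 0.189798
  M+2: 0.52085089×0.6356 + 0.40169822×0.3644 = 0.477432
  M+4: 0.40169822×0.6356 + 0.07745089×0.3644 = 0.283542
  M+6: 0.07745089×0.6356 = 0.049228
Scale to base peak (0.477432) = 100: 39.75 : 100.00 : 59.39 : 10.31

39.75 : 100.00 : 59.39 : 10.31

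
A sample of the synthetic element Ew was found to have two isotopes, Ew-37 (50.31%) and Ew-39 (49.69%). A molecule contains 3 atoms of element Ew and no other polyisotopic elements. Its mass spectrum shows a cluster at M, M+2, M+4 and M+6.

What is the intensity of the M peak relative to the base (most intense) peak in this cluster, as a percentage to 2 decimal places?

33.75%

(0.5031 + 0.4969)^3 gives M 0.1273, M+2 0.3773, M+4 0.3727, M+6 0.1227; the largest is M+2.
P(M+2) = C(3,1) × 0.5031^2 × 0.4969^1 = 3 × 0.25310961 × 0.4969 = 0.377310 (base)
P(M) = C(3,0) × 0.5031^3 × 0.4969^0 = 1 × 0.12733944 × 1.0000 = 0.127339
Relative intensity = 0.127339 / 0.377310 × 100 = 33.75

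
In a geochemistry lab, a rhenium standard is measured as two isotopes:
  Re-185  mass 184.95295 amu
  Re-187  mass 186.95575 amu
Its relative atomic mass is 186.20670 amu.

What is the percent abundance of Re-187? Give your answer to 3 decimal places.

62.600%

Writing the weighted mean with unknown fraction x of Re-185:
184.95295·x + 186.95575·(1 − x) = 186.20670
(184.95295 − 186.95575)·x = 186.20670 − 186.95575
x = -0.74905 / -2.00280 = 0.37400 → 37.400% Re-185, 62.600% Re-187.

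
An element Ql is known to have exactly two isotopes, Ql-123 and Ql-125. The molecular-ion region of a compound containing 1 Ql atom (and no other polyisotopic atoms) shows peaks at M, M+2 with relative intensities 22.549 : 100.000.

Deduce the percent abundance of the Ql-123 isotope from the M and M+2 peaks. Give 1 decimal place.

If p is the fraction of Ql that is Ql-123, then I(M+2)/I(M) = [C(1,1)·p^0·(1−p)] / p^1 = 1·(1−p)/p = 100.000/22.549 = 4.4348
(1−p)/p = 4.4348/1 = 4.4348  ⇒  p = 1/(1 + 4.4348) = 0.1840
Ql-123: 18.4%, Ql-125: 81.6%.

18.4%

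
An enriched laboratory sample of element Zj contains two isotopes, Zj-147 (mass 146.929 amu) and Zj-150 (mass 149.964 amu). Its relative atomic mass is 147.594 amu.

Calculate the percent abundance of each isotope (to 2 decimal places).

Zj-147: 78.09%, Zj-150: 21.91%

Writing the weighted mean with unknown fraction x of Zj-147:
146.929·x + 149.964·(1 − x) = 147.594
(146.929 − 149.964)·x = 147.594 − 149.964
x = -2.370 / -3.035 = 0.78089 → 78.09% Zj-147, 21.91% Zj-150.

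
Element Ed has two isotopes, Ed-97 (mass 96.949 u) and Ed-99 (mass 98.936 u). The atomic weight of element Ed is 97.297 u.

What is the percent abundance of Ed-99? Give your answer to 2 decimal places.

Writing the weighted mean with unknown fraction x of Ed-97:
96.949·x + 98.936·(1 − x) = 97.297
(96.949 − 98.936)·x = 97.297 − 98.936
x = -1.639 / -1.987 = 0.82486 → 82.49% Ed-97, 17.51% Ed-99.

17.51%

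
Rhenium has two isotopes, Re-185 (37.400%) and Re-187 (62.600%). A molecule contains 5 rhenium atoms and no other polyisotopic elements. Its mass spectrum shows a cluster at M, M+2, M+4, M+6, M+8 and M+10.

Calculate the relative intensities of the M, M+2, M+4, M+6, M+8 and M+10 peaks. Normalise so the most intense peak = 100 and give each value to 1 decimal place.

The 5 Re atoms are independent, so intensities follow the terms of (0.37400 + 0.62600)^5.
P(M) = 0.37400^5 = 0.007317
P(M+2) = 5 × 0.37400^4 × 0.62600^1 = 0.061239
P(M+4) = 10 × 0.37400^3 × 0.62600^2 = 0.205005
P(M+6) = 10 × 0.37400^2 × 0.62600^3 = 0.343136
P(M+8) = 5 × 0.37400^1 × 0.62600^4 = 0.287170
P(M+10) = 0.62600^5 = 0.096133
The M+6 peak is largest (0.343136); scaling to 100 gives 2.1 : 17.8 : 59.7 : 100.0 : 83.7 : 28.0.

2.1 : 17.8 : 59.7 : 100.0 : 83.7 : 28.0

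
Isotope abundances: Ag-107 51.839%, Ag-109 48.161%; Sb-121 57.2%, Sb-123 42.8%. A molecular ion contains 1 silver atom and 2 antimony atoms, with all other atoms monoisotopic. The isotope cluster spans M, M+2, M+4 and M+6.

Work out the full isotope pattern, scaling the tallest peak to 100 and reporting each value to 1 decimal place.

41.2 : 100.0 : 80.4 : 21.4

Silver pattern (n=1): 0.51839 : 0.48161
Antimony pattern (n=2): 0.327184 : 0.489632 : 0.183184
Convolve the two distributions (both contribute in 2-u steps):
  M: 0.51839×0.327184 = 0.169609
  M+2: 0.51839×0.489632 + 0.48161×0.327184 = 0.411395
  M+4: 0.51839×0.183184 + 0.48161×0.489632 = 0.330772
  M+6: 0.48161×0.183184 = 0.088223
Scale to base peak (0.411395) = 100: 41.2 : 100.0 : 80.4 : 21.4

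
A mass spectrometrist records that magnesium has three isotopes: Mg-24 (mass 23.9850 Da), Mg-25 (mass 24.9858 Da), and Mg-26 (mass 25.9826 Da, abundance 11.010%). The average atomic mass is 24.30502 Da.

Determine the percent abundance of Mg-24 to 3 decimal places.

Let x and y be the fractions of Mg-24 and Mg-25. Then x + y = 1 − 0.11010 = 0.88990 and 23.9850x + 24.9858y = 24.30502 − 0.11010×25.9826 = 21.44433574.
Substituting: 23.9850x + 24.9858(0.88990 − x) = 21.44433574
(23.9850 − 24.9858)x = -0.79052768  ⇒  x = 0.78990, y = 0.10000
Mg-24: 78.990%, Mg-25: 10.000%.

78.990%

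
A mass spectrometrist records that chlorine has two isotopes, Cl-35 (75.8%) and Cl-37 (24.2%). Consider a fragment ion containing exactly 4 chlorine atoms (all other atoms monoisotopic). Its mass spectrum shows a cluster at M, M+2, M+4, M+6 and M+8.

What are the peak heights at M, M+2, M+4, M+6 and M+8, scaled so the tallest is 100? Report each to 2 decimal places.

Expanding (0.758 + 0.242)^4:
P(M) = 0.758^4 = 0.330124
P(M+2) = 4 × 0.758^3 × 0.242^1 = 0.421583
P(M+4) = 6 × 0.758^2 × 0.242^2 = 0.201893
P(M+6) = 4 × 0.758^1 × 0.242^3 = 0.042971
P(M+8) = 0.242^4 = 0.003430
The M+2 peak is largest (0.421583); scaling to 100 gives 78.31 : 100.00 : 47.89 : 10.19 : 0.81.

78.31 : 100.00 : 47.89 : 10.19 : 0.81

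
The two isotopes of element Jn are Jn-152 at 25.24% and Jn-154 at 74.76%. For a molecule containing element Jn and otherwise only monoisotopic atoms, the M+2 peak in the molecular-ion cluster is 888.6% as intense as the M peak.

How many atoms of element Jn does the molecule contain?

The M+2/M ratio from n Jn atoms is n · q/p = n · 0.7476/0.2524.
n = 8.886 × 0.2524/0.7476 = 3.00 ≈ 3

3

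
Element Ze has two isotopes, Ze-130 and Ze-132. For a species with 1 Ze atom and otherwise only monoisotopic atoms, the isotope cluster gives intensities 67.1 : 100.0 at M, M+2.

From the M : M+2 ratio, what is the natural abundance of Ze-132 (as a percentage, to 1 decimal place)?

59.8%

If p is the fraction of Ze that is Ze-130, then I(M+2)/I(M) = [C(1,1)·p^0·(1−p)] / p^1 = 1·(1−p)/p = 100.0/67.1 = 1.4903
(1−p)/p = 1.4903/1 = 1.4903  ⇒  p = 1/(1 + 1.4903) = 0.4016
Ze-130: 40.2%, Ze-132: 59.8%.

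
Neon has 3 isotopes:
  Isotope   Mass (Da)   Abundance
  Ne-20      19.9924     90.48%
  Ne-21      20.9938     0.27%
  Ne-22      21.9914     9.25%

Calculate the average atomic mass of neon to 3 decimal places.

20.180 Da

Weight each isotope mass by its fractional abundance: 0.9048 × 19.9924 + 0.0027 × 20.9938 + 0.0925 × 21.9914
= 18.08912 + 0.05668 + 2.03420 = 20.18000 Da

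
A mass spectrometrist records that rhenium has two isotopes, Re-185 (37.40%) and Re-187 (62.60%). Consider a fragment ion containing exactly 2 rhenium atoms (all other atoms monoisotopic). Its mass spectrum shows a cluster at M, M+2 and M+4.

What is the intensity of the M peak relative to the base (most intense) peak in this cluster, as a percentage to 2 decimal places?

(0.3740 + 0.6260)^2 gives M 0.1399, M+2 0.4682, M+4 0.3919; the largest is M+2.
P(M+2) = C(2,1) × 0.3740^1 × 0.6260^1 = 2 × 0.3740 × 0.6260 = 0.468248 (base)
P(M) = C(2,0) × 0.3740^2 × 0.6260^0 = 1 × 0.139876 × 1.0000 = 0.139876
Relative intensity = 0.139876 / 0.468248 × 100 = 29.87

29.87%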